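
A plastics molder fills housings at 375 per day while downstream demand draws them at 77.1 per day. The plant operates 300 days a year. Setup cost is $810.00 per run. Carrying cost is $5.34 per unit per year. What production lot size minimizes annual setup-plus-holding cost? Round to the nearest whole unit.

Q* ≈ 2,972 housings

Annual demand D = 77.1 × 300 = 23,130.
Production build-up factor (1 − d/p) = 1 − 77.1/375 = 0.7944.
Q* = √(2DS / (H(1 − d/p))) = √(2 × 23,130 × 810 / (5.34 × 0.7944)).
= √(37,470,600 / 4.2421) ≈ 2972.043.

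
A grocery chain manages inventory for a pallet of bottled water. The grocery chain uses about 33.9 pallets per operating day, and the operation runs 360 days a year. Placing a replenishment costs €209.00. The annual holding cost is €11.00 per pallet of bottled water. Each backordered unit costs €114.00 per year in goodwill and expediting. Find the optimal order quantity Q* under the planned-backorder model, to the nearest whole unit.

Q* ≈ 713 pallets

Annual demand D = 33.9 × 360 = 12,204.
With planned backorders, Q* = √(2DS/H) · √((H+B)/B).
√(2DS/H) = √(2 × 12,204 × 209 / 11) = 680.993.
√((H+B)/B) = √((11+114)/114) = 1.0471.
Q* ≈ 713.092.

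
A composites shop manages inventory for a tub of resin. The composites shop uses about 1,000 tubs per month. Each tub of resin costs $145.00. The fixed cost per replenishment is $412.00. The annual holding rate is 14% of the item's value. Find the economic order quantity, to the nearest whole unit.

Q* ≈ 698 tubs

Annual demand D = 1,000 × 12 = 12,000.
Holding cost H = 0.14 × $145.00 = $20.3000 per unit per year.
EOQ = √(2DS / H) = √(2 × 12,000 × 412 / 20.3).
= √(9,888,000 / 20.3) = √487,093.5961 ≈ 697.921.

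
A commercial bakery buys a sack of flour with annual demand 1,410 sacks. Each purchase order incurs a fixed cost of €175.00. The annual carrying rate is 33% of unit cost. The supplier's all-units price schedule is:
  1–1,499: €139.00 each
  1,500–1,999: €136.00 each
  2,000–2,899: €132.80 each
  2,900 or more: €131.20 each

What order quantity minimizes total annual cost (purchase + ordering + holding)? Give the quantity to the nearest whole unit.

Holding cost per unit per year at price C is H = 0.33·C.
For each price level, check whether its EOQ is feasible; otherwise the best quantity at that price is the breakpoint.
EOQ at €139.00 = 103.7 (feasible in tier 1): TC = 1,410×€139.00 + (1,410/103.7)×175 + (103.7/2)×0.33×€139.00 = €200,747.82.
EOQ at €136.00 = 104.9 < 1500, so use break Q=1500: TC = 1,410×€136.00 + (1,410/1500.0)×175 + (1500.0/2)×0.33×€136.00 = €225,584.50.
EOQ at €132.80 = 106.1 < 2000, so use break Q=2000: TC = 1,410×€132.80 + (1,410/2000.0)×175 + (2000.0/2)×0.33×€132.80 = €231,195.38.
EOQ at €131.20 = 106.8 < 2900, so use break Q=2900: TC = 1,410×€131.20 + (1,410/2900.0)×175 + (2900.0/2)×0.33×€131.20 = €247,856.29.
Lowest total cost is €200,747.82 at Q = 103.7.

Q* ≈ 104 sacks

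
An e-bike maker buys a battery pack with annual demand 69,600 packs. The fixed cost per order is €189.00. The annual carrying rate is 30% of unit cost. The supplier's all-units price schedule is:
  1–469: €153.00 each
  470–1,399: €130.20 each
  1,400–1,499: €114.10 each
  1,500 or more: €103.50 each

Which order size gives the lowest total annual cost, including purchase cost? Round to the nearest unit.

Q* ≈ 1,500 packs

Holding cost per unit per year at price C is H = 0.30·C.
For each price level, check whether its EOQ is feasible; otherwise the best quantity at that price is the breakpoint.
Tier 1 (€153.00): EOQ = 757.1 exceeds tier's upper bound 469, so this tier is dominated.
EOQ at €130.20 = 820.7 (feasible in tier 2): TC = 69,600×€130.20 + (69,600/820.7)×189 + (820.7/2)×0.30×€130.20 = €9,093,976.54.
EOQ at €114.10 = 876.7 < 1400, so use break Q=1400: TC = 69,600×€114.10 + (69,600/1400.0)×189 + (1400.0/2)×0.30×€114.10 = €7,974,717.00.
EOQ at €103.50 = 920.5 < 1500, so use break Q=1500: TC = 69,600×€103.50 + (69,600/1500.0)×189 + (1500.0/2)×0.30×€103.50 = €7,235,657.10.
Lowest total cost is €7,235,657.10 at Q = 1500.0.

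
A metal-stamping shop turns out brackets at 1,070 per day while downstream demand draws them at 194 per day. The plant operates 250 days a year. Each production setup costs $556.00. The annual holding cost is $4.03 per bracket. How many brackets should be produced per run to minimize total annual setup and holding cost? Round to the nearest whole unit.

Annual demand D = 194 × 250 = 48,500.
Production build-up factor (1 − d/p) = 1 − 194/1,070 = 0.8187.
Q* = √(2DS / (H(1 − d/p))) = √(2 × 48,500 × 556 / (4.03 × 0.8187)).
= √(53,932,000 / 3.2993) ≈ 4043.064.

Q* ≈ 4,043 brackets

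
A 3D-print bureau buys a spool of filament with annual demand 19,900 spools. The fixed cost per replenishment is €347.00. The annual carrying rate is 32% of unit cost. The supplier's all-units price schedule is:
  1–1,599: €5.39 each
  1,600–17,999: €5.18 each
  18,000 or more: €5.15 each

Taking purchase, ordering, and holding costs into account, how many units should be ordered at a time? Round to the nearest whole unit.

Q* ≈ 2,886 spools

Holding cost per unit per year at price C is H = 0.32·C.
For each price level, check whether its EOQ is feasible; otherwise the best quantity at that price is the breakpoint.
Tier 1 (€5.39): EOQ = 2829.7 exceeds tier's upper bound 1599, so this tier is dominated.
EOQ at €5.18 = 2886.5 (feasible in tier 2): TC = 19,900×€5.18 + (19,900/2886.5)×347 + (2886.5/2)×0.32×€5.18 = €107,866.61.
EOQ at €5.15 = 2894.9 < 18000, so use break Q=18000: TC = 19,900×€5.15 + (19,900/18000.0)×347 + (18000.0/2)×0.32×€5.15 = €117,700.63.
Lowest total cost is €107,866.61 at Q = 2886.5.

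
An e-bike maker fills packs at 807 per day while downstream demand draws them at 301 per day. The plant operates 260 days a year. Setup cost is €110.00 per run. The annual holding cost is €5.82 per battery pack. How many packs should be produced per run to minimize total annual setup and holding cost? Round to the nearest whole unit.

Q* ≈ 2,172 packs

Annual demand D = 301 × 260 = 78,260.
Production build-up factor (1 − d/p) = 1 − 301/807 = 0.6270.
Q* = √(2DS / (H(1 − d/p))) = √(2 × 78,260 × 110 / (5.82 × 0.6270)).
= √(17,217,200 / 3.6492) ≈ 2172.107.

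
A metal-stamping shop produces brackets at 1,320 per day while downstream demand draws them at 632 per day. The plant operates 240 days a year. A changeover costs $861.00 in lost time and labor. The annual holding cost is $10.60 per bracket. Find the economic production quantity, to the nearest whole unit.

Q* ≈ 6,876 brackets

Annual demand D = 632 × 240 = 151,680.
Production build-up factor (1 − d/p) = 1 − 632/1,320 = 0.5212.
Q* = √(2DS / (H(1 − d/p))) = √(2 × 151,680 × 861 / (10.6 × 0.5212)).
= √(261,192,960 / 5.5248) ≈ 6875.757.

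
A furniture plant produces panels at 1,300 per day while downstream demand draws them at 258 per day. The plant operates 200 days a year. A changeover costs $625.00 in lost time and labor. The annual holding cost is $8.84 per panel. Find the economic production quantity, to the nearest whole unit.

Annual demand D = 258 × 200 = 51,600.
Production build-up factor (1 − d/p) = 1 − 258/1,300 = 0.8015.
Q* = √(2DS / (H(1 − d/p))) = √(2 × 51,600 × 625 / (8.84 × 0.8015)).
= √(64,500,000 / 7.0856) ≈ 3017.113.

Q* ≈ 3,017 panels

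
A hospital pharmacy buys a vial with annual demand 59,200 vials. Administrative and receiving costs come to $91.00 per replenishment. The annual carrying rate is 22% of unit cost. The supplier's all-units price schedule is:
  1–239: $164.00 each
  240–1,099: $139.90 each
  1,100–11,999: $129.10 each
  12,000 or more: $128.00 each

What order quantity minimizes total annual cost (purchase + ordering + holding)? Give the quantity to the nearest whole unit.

Q* ≈ 1,100 vials

Holding cost per unit per year at price C is H = 0.22·C.
For each price level, check whether its EOQ is feasible; otherwise the best quantity at that price is the breakpoint.
Tier 1 ($164.00): EOQ = 546.5 exceeds tier's upper bound 239, so this tier is dominated.
EOQ at $139.90 = 591.7 (feasible in tier 2): TC = 59,200×$139.90 + (59,200/591.7)×91 + (591.7/2)×0.22×$139.90 = $8,300,290.29.
EOQ at $129.10 = 615.9 < 1100, so use break Q=1100: TC = 59,200×$129.10 + (59,200/1100.0)×91 + (1100.0/2)×0.22×$129.10 = $7,663,238.55.
EOQ at $128.00 = 618.6 < 12000, so use break Q=12000: TC = 59,200×$128.00 + (59,200/12000.0)×91 + (12000.0/2)×0.22×$128.00 = $7,747,008.93.
Lowest total cost is $7,663,238.55 at Q = 1100.0.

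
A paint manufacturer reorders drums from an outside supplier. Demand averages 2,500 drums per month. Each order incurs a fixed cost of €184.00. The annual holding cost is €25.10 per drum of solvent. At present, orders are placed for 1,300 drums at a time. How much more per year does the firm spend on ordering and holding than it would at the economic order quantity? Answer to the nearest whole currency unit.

Extra cost ≈ €3,915 per year

Annual demand D = 2,500 × 12 = 30,000.
EOQ = √(2DS/H) = √(2 × 30,000 × 184 / 25.1) ≈ 663.20.
Cost at Q* = (D/Q*)S + (Q*/2)H = √(2DSH) ≈ €16,646.44.
Cost at Q = 1,300: (30,000/1,300)×184 + (1,300/2)×25.1 = €4,246.15 + €16,315.00 = €20,561.15.
Excess = €20,561.15 − €16,646.44 = €3,914.71.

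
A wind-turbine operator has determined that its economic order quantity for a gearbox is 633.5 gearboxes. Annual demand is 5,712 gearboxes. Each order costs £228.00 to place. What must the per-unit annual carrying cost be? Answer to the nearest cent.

Squaring Q* = √(2DS/H) gives Q*² = 2DS/H.
From Q* = √(2DS/H): H = 2DS / Q*² = 2 × 5,712 × 228 / 633.5² = 6.4902.

H ≈ £6.49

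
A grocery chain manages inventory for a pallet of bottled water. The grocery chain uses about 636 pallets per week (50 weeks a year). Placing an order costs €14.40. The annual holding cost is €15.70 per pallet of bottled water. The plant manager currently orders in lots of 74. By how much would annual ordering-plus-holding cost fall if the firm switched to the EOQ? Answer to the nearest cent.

Annual demand D = 636 × 50 = 31,800.
EOQ = √(2DS/H) = √(2 × 31,800 × 14.4 / 15.7) ≈ 241.52.
Cost at Q* = (D/Q*)S + (Q*/2)H = √(2DSH) ≈ €3,791.92.
Cost at Q = 74: (31,800/74)×14.4 + (74/2)×15.7 = €6,188.11 + €580.90 = €6,769.01.
Excess = €6,769.01 − €3,791.92 = €2,977.08.

Extra cost ≈ €2,977.08 per year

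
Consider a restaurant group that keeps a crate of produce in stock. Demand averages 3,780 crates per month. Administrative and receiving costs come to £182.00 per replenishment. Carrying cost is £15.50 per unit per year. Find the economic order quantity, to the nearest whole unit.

Annual demand D = 3,780 × 12 = 45,360.
EOQ = √(2DS / H) = √(2 × 45,360 × 182 / 15.5).
= √(16,511,040 / 15.5) = √1,065,228.3871 ≈ 1032.099.

Q* ≈ 1,032 crates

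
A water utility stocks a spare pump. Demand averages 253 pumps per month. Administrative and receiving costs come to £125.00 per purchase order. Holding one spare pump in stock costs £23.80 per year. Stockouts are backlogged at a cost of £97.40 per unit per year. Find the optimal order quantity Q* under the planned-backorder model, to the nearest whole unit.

Annual demand D = 253 × 12 = 3,036.
With planned backorders, Q* = √(2DS/H) · √((H+B)/B).
√(2DS/H) = √(2 × 3,036 × 125 / 23.8) = 178.580.
√((H+B)/B) = √((23.8+97.4)/97.4) = 1.1155.
Q* ≈ 199.207.

Q* ≈ 199 pumps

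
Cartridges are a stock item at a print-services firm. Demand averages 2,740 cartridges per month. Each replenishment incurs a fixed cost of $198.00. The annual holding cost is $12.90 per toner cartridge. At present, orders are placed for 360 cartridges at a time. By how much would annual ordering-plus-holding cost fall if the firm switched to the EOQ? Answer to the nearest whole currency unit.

Annual demand D = 2,740 × 12 = 32,880.
EOQ = √(2DS/H) = √(2 × 32,880 × 198 / 12.9) ≈ 1004.66.
Cost at Q* = (D/Q*)S + (Q*/2)H = √(2DSH) ≈ $12,960.10.
Cost at Q = 360: (32,880/360)×198 + (360/2)×12.9 = $18,084.00 + $2,322.00 = $20,406.00.
Excess = $20,406.00 − $12,960.10 = $7,445.90.

Extra cost ≈ $7,446 per year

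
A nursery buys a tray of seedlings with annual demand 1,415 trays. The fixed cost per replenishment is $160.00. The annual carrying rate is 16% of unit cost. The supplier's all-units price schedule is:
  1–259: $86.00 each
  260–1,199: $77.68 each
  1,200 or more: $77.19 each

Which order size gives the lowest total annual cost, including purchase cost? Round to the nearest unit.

Q* ≈ 260 trays

Holding cost per unit per year at price C is H = 0.16·C.
Evaluate total cost at each tier's feasible EOQ or, if the EOQ is below the tier, at the tier's minimum quantity.
EOQ at $86.00 = 181.4 (feasible in tier 1): TC = 1,415×$86.00 + (1,415/181.4)×160 + (181.4/2)×0.16×$86.00 = $124,186.10.
EOQ at $77.68 = 190.9 < 260, so use break Q=260: TC = 1,415×$77.68 + (1,415/260.0)×160 + (260.0/2)×0.16×$77.68 = $112,403.71.
EOQ at $77.19 = 191.5 < 1200, so use break Q=1200: TC = 1,415×$77.19 + (1,415/1200.0)×160 + (1200.0/2)×0.16×$77.19 = $116,822.76.
Lowest total cost is $112,403.71 at Q = 260.0.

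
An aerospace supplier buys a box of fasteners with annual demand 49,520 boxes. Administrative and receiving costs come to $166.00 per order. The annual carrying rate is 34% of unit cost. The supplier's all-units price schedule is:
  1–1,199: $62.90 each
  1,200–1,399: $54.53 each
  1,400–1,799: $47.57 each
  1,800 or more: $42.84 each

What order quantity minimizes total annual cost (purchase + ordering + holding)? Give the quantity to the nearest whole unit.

Q* ≈ 1,800 boxes

Holding cost per unit per year at price C is H = 0.34·C.
Evaluate total cost at each tier's feasible EOQ or, if the EOQ is below the tier, at the tier's minimum quantity.
EOQ at $62.90 = 876.8 (feasible in tier 1): TC = 49,520×$62.90 + (49,520/876.8)×166 + (876.8/2)×0.34×$62.90 = $3,133,558.99.
EOQ at $54.53 = 941.7 < 1200, so use break Q=1200: TC = 49,520×$54.53 + (49,520/1200.0)×166 + (1200.0/2)×0.34×$54.53 = $2,718,299.99.
EOQ at $47.57 = 1008.2 < 1400, so use break Q=1400: TC = 49,520×$47.57 + (49,520/1400.0)×166 + (1400.0/2)×0.34×$47.57 = $2,372,859.72.
EOQ at $42.84 = 1062.4 < 1800, so use break Q=1800: TC = 49,520×$42.84 + (49,520/1800.0)×166 + (1800.0/2)×0.34×$42.84 = $2,139,112.68.
Lowest total cost is $2,139,112.68 at Q = 1800.0.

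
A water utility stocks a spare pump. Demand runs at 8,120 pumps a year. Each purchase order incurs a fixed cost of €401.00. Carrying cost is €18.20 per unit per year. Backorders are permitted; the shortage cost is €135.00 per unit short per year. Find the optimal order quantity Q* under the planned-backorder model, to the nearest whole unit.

With planned backorders, Q* = √(2DS/H) · √((H+B)/B).
√(2DS/H) = √(2 × 8,120 × 401 / 18.2) = 598.177.
√((H+B)/B) = √((18.2+135)/135) = 1.0653.
Q* ≈ 637.224.

Q* ≈ 637 pumps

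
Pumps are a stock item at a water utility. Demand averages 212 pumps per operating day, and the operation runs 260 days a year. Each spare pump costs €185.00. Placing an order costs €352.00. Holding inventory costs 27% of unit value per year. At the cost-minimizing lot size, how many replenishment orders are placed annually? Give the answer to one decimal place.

N ≈ 62.5 orders per year

Annual demand D = 212 × 260 = 55,120.
Holding cost H = 0.27 × €185.00 = €49.9500 per unit per year.
Q* = √(2DS/H) = √(2 × 55,120 × 352 / 49.95) ≈ 881.40.
Orders per year = D / Q* = 55,120 / 881.40 ≈ 62.537.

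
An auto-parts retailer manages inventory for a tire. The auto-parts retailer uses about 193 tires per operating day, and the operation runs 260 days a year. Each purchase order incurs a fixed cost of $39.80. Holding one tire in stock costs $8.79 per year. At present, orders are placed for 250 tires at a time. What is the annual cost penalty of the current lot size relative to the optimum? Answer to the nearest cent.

Annual demand D = 193 × 260 = 50,180.
EOQ = √(2DS/H) = √(2 × 50,180 × 39.8 / 8.79) ≈ 674.10.
Cost at Q* = (D/Q*)S + (Q*/2)H = √(2DSH) ≈ $5,925.38.
Cost at Q = 250: (50,180/250)×39.8 + (250/2)×8.79 = $7,988.66 + $1,098.75 = $9,087.41.
Excess = $9,087.41 − $5,925.38 = $3,162.02.

Extra cost ≈ $3,162.02 per year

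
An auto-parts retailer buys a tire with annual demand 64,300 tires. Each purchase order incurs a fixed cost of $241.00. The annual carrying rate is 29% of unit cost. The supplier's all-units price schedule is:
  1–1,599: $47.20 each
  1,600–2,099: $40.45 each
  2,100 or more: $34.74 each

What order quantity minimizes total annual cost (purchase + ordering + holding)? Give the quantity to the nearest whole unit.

Q* ≈ 2,100 tires

Holding cost per unit per year at price C is H = 0.29·C.
Evaluate total cost at each tier's feasible EOQ or, if the EOQ is below the tier, at the tier's minimum quantity.
EOQ at $47.20 = 1504.7 (feasible in tier 1): TC = 64,300×$47.20 + (64,300/1504.7)×241 + (1504.7/2)×0.29×$47.20 = $3,055,556.76.
EOQ at $40.45 = 1625.4 (feasible in tier 2): TC = 64,300×$40.45 + (64,300/1625.4)×241 + (1625.4/2)×0.29×$40.45 = $2,620,002.22.
EOQ at $34.74 = 1753.9 < 2100, so use break Q=2100: TC = 64,300×$34.74 + (64,300/2100.0)×241 + (2100.0/2)×0.29×$34.74 = $2,251,739.52.
Lowest total cost is $2,251,739.52 at Q = 2100.0.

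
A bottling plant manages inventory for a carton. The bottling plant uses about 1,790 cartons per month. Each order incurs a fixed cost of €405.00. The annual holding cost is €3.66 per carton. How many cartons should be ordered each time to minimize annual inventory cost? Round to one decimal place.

Q* ≈ 2,180.3 cartons

Annual demand D = 1,790 × 12 = 21,480.
EOQ = √(2DS / H) = √(2 × 21,480 × 405 / 3.66).
= √(17,398,800 / 3.66) = √4,753,770.4918 ≈ 2180.314.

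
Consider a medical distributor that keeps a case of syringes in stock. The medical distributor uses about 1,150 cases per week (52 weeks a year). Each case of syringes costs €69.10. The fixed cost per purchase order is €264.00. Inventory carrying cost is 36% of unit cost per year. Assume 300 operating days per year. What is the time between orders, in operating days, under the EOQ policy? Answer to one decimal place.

Annual demand D = 1,150 × 52 = 59,800.
Holding cost H = 0.36 × €69.10 = €24.8760 per unit per year.
The optimal lot size = √(2DS/H) = √(2 × 59,800 × 264 / 24.876) ≈ 1126.62.
Cycle time = Q*/D × 300 = 1126.62 / 59,800 × 300 ≈ 5.652 days.

T ≈ 5.7 days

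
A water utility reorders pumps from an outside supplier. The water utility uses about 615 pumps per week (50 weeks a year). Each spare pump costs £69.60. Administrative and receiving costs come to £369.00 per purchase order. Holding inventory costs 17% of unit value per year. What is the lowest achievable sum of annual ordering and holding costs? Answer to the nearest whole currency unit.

TC* ≈ £16,386

Annual demand D = 615 × 50 = 30,750.
Holding cost H = 0.17 × £69.60 = £11.8320 per unit per year.
The optimal lot size = √(2DS/H) = √(2 × 30,750 × 369 / 11.832) ≈ 1384.91.
At the optimum the two cost components are equal, so total cost = 2·(Q*/2)H = Q*·H.
Minimum total = √(2DSH) = √(2 × 30,750 × 369 × 11.832) ≈ 16386.259.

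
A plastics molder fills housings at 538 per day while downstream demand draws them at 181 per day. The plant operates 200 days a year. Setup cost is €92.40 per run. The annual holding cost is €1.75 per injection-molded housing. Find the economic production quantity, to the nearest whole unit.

Annual demand D = 181 × 200 = 36,200.
Production build-up factor (1 − d/p) = 1 − 181/538 = 0.6636.
Q* = √(2DS / (H(1 − d/p))) = √(2 × 36,200 × 92.4 / (1.75 × 0.6636)).
= √(6,689,760 / 1.1612) ≈ 2400.177.

Q* ≈ 2,400 housings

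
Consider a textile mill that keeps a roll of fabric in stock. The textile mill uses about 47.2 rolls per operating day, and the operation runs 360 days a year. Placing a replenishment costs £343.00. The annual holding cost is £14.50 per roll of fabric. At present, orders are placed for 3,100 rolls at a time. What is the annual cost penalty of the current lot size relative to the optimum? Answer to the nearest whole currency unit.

Extra cost ≈ £11,354 per year

Annual demand D = 47.2 × 360 = 16,992.
EOQ = √(2DS/H) = √(2 × 16,992 × 343 / 14.5) ≈ 896.60.
Cost at Q* = (D/Q*)S + (Q*/2)H = √(2DSH) ≈ £13,000.75.
Cost at Q = 3,100: (16,992/3,100)×343 + (3,100/2)×14.5 = £1,880.08 + £22,475.00 = £24,355.08.
Excess = £24,355.08 − £13,000.75 = £11,354.34.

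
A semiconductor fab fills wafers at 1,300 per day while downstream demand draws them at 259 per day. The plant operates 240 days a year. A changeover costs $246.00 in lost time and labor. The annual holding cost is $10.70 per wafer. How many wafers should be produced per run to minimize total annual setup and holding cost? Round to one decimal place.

Annual demand D = 259 × 240 = 62,160.
Production build-up factor (1 − d/p) = 1 − 259/1,300 = 0.8008.
Q* = √(2DS / (H(1 − d/p))) = √(2 × 62,160 × 246 / (10.7 × 0.8008)).
= √(30,582,720 / 8.5682) ≈ 1889.263.

Q* ≈ 1,889.3 wafers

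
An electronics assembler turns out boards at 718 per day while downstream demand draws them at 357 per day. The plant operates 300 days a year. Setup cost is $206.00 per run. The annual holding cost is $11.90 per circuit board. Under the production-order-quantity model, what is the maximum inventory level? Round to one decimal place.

Annual demand D = 357 × 300 = 107,100.
Production build-up factor (1 − d/p) = 1 − 357/718 = 0.5028.
Q* = √(2DS / (H(1 − d/p))) = √(2 × 107,100 × 206 / (11.9 × 0.5028)).
= √(44,125,200 / 5.9831) ≈ 2715.679.
Maximum inventory = Q*(1 − d/p) = 2715.679 × 0.5028 ≈ 1365.404.

I_max ≈ 1,365.4 boards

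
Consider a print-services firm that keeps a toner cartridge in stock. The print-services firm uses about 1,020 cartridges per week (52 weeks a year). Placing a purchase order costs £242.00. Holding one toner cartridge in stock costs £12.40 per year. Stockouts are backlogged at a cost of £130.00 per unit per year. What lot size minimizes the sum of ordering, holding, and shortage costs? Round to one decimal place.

Q* ≈ 1,505.9 cartridges

Annual demand D = 1,020 × 52 = 53,040.
With planned backorders, Q* = √(2DS/H) · √((H+B)/B).
√(2DS/H) = √(2 × 53,040 × 242 / 12.4) = 1438.844.
√((H+B)/B) = √((12.4+130)/130) = 1.0466.
Q* ≈ 1505.903.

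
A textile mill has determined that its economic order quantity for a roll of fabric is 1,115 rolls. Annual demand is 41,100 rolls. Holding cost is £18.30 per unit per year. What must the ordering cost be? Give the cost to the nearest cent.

The basic EOQ model gives Q* = √(2DS/H); rearrange for the unknown.
From Q* = √(2DS/H): S = Q*²H / (2D) = 1,115² × 18.3 / (2 × 41,100) = 276.7764.

S ≈ £276.78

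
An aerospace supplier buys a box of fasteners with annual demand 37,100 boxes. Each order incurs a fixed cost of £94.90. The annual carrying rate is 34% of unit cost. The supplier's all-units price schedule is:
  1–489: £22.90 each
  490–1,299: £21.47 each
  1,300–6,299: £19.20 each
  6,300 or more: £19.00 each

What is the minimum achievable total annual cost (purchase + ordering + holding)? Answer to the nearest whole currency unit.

Holding cost per unit per year at price C is H = 0.34·C.
Evaluate total cost at each tier's feasible EOQ or, if the EOQ is below the tier, at the tier's minimum quantity.
Tier 1 (£22.90): EOQ = 951.0 exceeds tier's upper bound 489, so this tier is dominated.
EOQ at £21.47 = 982.2 (feasible in tier 2): TC = 37,100×£21.47 + (37,100/982.2)×94.9 + (982.2/2)×0.34×£21.47 = £803,706.53.
EOQ at £19.20 = 1038.6 < 1300, so use break Q=1300: TC = 37,100×£19.20 + (37,100/1300.0)×94.9 + (1300.0/2)×0.34×£19.20 = £719,271.50.
EOQ at £19.00 = 1044.0 < 6300, so use break Q=6300: TC = 37,100×£19.00 + (37,100/6300.0)×94.9 + (6300.0/2)×0.34×£19.00 = £725,807.86.
Lowest total cost among the candidates is at Q = 1300.0.

TC* ≈ £719,272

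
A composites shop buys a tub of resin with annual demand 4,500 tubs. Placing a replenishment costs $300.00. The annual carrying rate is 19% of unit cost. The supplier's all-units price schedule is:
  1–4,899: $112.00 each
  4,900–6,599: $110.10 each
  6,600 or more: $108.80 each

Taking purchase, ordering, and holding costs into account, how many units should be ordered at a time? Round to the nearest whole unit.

Q* ≈ 356 tubs

Holding cost per unit per year at price C is H = 0.19·C.
For each price level, check whether its EOQ is feasible; otherwise the best quantity at that price is the breakpoint.
EOQ at $112.00 = 356.2 (feasible in tier 1): TC = 4,500×$112.00 + (4,500/356.2)×300 + (356.2/2)×0.19×$112.00 = $511,579.97.
EOQ at $110.10 = 359.3 < 4900, so use break Q=4900: TC = 4,500×$110.10 + (4,500/4900.0)×300 + (4900.0/2)×0.19×$110.10 = $546,977.06.
EOQ at $108.80 = 361.4 < 6600, so use break Q=6600: TC = 4,500×$108.80 + (4,500/6600.0)×300 + (6600.0/2)×0.19×$108.80 = $558,022.15.
Lowest total cost is $511,579.97 at Q = 356.2.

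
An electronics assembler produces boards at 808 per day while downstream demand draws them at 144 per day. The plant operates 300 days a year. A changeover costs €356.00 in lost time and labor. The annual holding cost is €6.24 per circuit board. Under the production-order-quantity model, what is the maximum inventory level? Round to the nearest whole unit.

Annual demand D = 144 × 300 = 43,200.
Production build-up factor (1 − d/p) = 1 − 144/808 = 0.8218.
Q* = √(2DS / (H(1 − d/p))) = √(2 × 43,200 × 356 / (6.24 × 0.8218)).
= √(30,758,400 / 5.1279) ≈ 2449.126.
Maximum inventory = Q*(1 − d/p) = 2449.126 × 0.8218 ≈ 2012.649.

I_max ≈ 2,013 boards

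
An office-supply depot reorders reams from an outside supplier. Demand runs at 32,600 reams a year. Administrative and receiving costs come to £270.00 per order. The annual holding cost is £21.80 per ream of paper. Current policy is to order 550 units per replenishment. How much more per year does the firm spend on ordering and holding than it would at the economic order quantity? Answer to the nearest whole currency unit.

EOQ = √(2DS/H) = √(2 × 32,600 × 270 / 21.8) ≈ 898.62.
Cost at Q* = (D/Q*)S + (Q*/2)H = √(2DSH) ≈ £19,589.98.
Cost at Q = 550: (32,600/550)×270 + (550/2)×21.8 = £16,003.64 + £5,995.00 = £21,998.64.
Excess = £21,998.64 − £19,589.98 = £2,408.66.

Extra cost ≈ £2,409 per year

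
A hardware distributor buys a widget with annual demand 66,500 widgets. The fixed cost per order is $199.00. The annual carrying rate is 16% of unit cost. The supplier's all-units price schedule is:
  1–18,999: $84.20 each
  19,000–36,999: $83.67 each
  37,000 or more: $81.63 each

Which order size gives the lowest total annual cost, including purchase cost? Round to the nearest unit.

Q* ≈ 1,402 widgets

Holding cost per unit per year at price C is H = 0.16·C.
For each price level, check whether its EOQ is feasible; otherwise the best quantity at that price is the breakpoint.
EOQ at $84.20 = 1401.6 (feasible in tier 1): TC = 66,500×$84.20 + (66,500/1401.6)×199 + (1401.6/2)×0.16×$84.20 = $5,618,182.89.
EOQ at $83.67 = 1406.1 < 19000, so use break Q=19000: TC = 66,500×$83.67 + (66,500/19000.0)×199 + (19000.0/2)×0.16×$83.67 = $5,691,929.90.
EOQ at $81.63 = 1423.5 < 37000, so use break Q=37000: TC = 66,500×$81.63 + (66,500/37000.0)×199 + (37000.0/2)×0.16×$81.63 = $5,670,377.46.
Lowest total cost is $5,618,182.89 at Q = 1401.6.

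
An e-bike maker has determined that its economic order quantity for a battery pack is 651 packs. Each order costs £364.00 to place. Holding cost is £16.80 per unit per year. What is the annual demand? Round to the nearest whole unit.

Invert the EOQ relation Q*² = 2DS/H.
From Q* = √(2DS/H): D = Q*²H / (2S) = 651² × 16.8 / (2 × 364) = 9780.023.

D ≈ 9,780 packs per year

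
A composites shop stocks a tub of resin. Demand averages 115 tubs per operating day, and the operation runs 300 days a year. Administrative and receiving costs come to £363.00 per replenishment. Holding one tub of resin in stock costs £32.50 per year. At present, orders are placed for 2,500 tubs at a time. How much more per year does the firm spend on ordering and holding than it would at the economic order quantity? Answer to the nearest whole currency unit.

Extra cost ≈ £17,103 per year

Annual demand D = 115 × 300 = 34,500.
EOQ = √(2DS/H) = √(2 × 34,500 × 363 / 32.5) ≈ 877.88.
Cost at Q* = (D/Q*)S + (Q*/2)H = √(2DSH) ≈ £28,531.17.
Cost at Q = 2,500: (34,500/2,500)×363 + (2,500/2)×32.5 = £5,009.40 + £40,625.00 = £45,634.40.
Excess = £45,634.40 − £28,531.17 = £17,103.23.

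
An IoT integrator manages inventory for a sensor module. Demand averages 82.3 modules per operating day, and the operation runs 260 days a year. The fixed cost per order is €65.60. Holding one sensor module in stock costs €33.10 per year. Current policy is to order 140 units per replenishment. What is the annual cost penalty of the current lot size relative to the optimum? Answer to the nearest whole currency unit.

Annual demand D = 82.3 × 260 = 21,398.
EOQ = √(2DS/H) = √(2 × 21,398 × 65.6 / 33.1) ≈ 291.23.
Cost at Q* = (D/Q*)S + (Q*/2)H = √(2DSH) ≈ €9,639.79.
Cost at Q = 140: (21,398/140)×65.6 + (140/2)×33.1 = €10,026.49 + €2,317.00 = €12,343.49.
Excess = €12,343.49 − €9,639.79 = €2,703.70.

Extra cost ≈ €2,704 per year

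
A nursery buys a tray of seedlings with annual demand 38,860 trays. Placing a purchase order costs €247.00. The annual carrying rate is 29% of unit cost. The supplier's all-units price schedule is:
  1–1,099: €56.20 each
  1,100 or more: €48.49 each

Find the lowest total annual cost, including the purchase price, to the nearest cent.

Holding cost per unit per year at price C is H = 0.29·C.
For each price level, check whether its EOQ is feasible; otherwise the best quantity at that price is the breakpoint.
EOQ at €56.20 = 1085.3 (feasible in tier 1): TC = 38,860×€56.20 + (38,860/1085.3)×247 + (1085.3/2)×0.29×€56.20 = €2,201,620.13.
EOQ at €48.49 = 1168.4 (feasible in tier 2): TC = 38,860×€48.49 + (38,860/1168.4)×247 + (1168.4/2)×0.29×€48.49 = €1,900,751.49.
Lowest total cost among the candidates is at Q = 1168.4.

TC* ≈ €1,900,751.49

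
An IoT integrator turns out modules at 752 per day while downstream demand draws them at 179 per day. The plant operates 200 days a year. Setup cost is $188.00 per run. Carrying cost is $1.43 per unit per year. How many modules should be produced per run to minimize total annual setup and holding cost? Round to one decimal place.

Q* ≈ 3,514.8 modules

Annual demand D = 179 × 200 = 35,800.
Production build-up factor (1 − d/p) = 1 − 179/752 = 0.7620.
Q* = √(2DS / (H(1 − d/p))) = √(2 × 35,800 × 188 / (1.43 × 0.7620)).
= √(13,460,800 / 1.0896) ≈ 3514.787.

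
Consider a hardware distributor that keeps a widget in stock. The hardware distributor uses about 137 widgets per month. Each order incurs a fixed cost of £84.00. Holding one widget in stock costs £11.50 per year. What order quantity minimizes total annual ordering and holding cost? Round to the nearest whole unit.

Annual demand D = 137 × 12 = 1,644.
EOQ = √(2DS / H) = √(2 × 1,644 × 84 / 11.5).
= √(276,192 / 11.5) = √24,016.6957 ≈ 154.973.

Q* ≈ 155 widgets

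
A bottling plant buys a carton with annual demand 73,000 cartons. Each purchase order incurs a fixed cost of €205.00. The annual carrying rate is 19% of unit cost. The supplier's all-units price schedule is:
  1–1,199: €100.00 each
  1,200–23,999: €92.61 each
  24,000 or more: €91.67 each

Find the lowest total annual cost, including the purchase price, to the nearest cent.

Holding cost per unit per year at price C is H = 0.19·C.
Candidates are each tier's EOQ (if it falls in that tier) and each price-break quantity.
Tier 1 (€100.00): EOQ = 1255.1 exceeds tier's upper bound 1199, so this tier is dominated.
EOQ at €92.61 = 1304.2 (feasible in tier 2): TC = 73,000×€92.61 + (73,000/1304.2)×205 + (1304.2/2)×0.19×€92.61 = €6,783,478.75.
EOQ at €91.67 = 1310.9 < 24000, so use break Q=24000: TC = 73,000×€91.67 + (73,000/24000.0)×205 + (24000.0/2)×0.19×€91.67 = €6,901,541.14.
Lowest total cost among the candidates is at Q = 1304.2.

TC* ≈ €6,783,478.75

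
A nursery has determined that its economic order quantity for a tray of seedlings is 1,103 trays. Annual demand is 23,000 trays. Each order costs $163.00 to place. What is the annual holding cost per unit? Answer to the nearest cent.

The basic EOQ model gives Q* = √(2DS/H); rearrange for the unknown.
From Q* = √(2DS/H): H = 2DS / Q*² = 2 × 23,000 × 163 / 1,103² = 6.1630.

H ≈ $6.16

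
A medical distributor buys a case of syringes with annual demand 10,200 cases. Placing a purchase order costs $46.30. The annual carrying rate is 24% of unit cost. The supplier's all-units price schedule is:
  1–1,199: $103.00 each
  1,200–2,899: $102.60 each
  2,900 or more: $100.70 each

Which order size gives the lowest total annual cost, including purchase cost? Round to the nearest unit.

Holding cost per unit per year at price C is H = 0.24·C.
Evaluate total cost at each tier's feasible EOQ or, if the EOQ is below the tier, at the tier's minimum quantity.
EOQ at $103.00 = 195.5 (feasible in tier 1): TC = 10,200×$103.00 + (10,200/195.5)×46.3 + (195.5/2)×0.24×$103.00 = $1,055,432.03.
EOQ at $102.60 = 195.9 < 1200, so use break Q=1200: TC = 10,200×$102.60 + (10,200/1200.0)×46.3 + (1200.0/2)×0.24×$102.60 = $1,061,687.95.
EOQ at $100.70 = 197.7 < 2900, so use break Q=2900: TC = 10,200×$100.70 + (10,200/2900.0)×46.3 + (2900.0/2)×0.24×$100.70 = $1,062,346.45.
Lowest total cost is $1,055,432.03 at Q = 195.5.

Q* ≈ 195 cases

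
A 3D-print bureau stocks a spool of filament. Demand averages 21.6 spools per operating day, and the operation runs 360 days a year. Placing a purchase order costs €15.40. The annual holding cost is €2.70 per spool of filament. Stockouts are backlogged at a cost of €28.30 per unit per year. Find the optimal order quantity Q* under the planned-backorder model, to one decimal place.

Annual demand D = 21.6 × 360 = 7,776.
With planned backorders, Q* = √(2DS/H) · √((H+B)/B).
√(2DS/H) = √(2 × 7,776 × 15.4 / 2.7) = 297.832.
√((H+B)/B) = √((2.7+28.3)/28.3) = 1.0466.
Q* ≈ 311.716.

Q* ≈ 311.7 spools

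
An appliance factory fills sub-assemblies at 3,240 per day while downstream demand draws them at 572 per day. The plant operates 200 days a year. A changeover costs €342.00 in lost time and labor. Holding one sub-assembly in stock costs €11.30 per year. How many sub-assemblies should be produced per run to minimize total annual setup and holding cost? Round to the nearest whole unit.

Annual demand D = 572 × 200 = 114,400.
Production build-up factor (1 − d/p) = 1 − 572/3,240 = 0.8235.
Q* = √(2DS / (H(1 − d/p))) = √(2 × 114,400 × 342 / (11.3 × 0.8235)).
= √(78,249,600 / 9.3051) ≈ 2899.889.

Q* ≈ 2,900 sub-assemblies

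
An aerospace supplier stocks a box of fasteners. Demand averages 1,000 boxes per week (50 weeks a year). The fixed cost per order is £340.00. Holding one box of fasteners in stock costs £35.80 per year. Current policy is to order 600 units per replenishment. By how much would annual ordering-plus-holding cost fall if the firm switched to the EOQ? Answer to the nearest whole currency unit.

Annual demand D = 1,000 × 50 = 50,000.
EOQ = √(2DS/H) = √(2 × 50,000 × 340 / 35.8) ≈ 974.54.
Cost at Q* = (D/Q*)S + (Q*/2)H = √(2DSH) ≈ £34,888.39.
Cost at Q = 600: (50,000/600)×340 + (600/2)×35.8 = £28,333.33 + £10,740.00 = £39,073.33.
Excess = £39,073.33 − £34,888.39 = £4,184.94.

Extra cost ≈ £4,185 per year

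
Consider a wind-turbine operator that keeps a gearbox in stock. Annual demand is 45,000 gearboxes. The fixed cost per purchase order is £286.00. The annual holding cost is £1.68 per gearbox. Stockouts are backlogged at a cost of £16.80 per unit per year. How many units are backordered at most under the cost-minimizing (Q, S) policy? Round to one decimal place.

S* ≈ 373.2 gearboxes

With planned backorders, Q* = √(2DS/H) · √((H+B)/B).
√(2DS/H) = √(2 × 45,000 × 286 / 1.68) = 3914.260.
√((H+B)/B) = √((1.68+16.8)/16.8) = 1.0488.
Q* ≈ 4105.310.
S* = Q* · H/(H+B) = 4105.310 × 1.68/18.48 ≈ 373.210.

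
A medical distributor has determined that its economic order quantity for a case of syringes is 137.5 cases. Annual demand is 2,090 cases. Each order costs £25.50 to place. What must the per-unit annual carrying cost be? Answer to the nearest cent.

Invert the EOQ relation Q*² = 2DS/H.
From Q* = √(2DS/H): H = 2DS / Q*² = 2 × 2,090 × 25.5 / 137.5² = 5.6378.

H ≈ £5.64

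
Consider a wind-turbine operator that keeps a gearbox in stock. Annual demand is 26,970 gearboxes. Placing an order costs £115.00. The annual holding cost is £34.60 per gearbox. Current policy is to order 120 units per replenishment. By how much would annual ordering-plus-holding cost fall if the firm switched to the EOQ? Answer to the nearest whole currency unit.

EOQ = √(2DS/H) = √(2 × 26,970 × 115 / 34.6) ≈ 423.42.
Cost at Q* = (D/Q*)S + (Q*/2)H = √(2DSH) ≈ £14,650.16.
Cost at Q = 120: (26,970/120)×115 + (120/2)×34.6 = £25,846.25 + £2,076.00 = £27,922.25.
Excess = £27,922.25 − £14,650.16 = £13,272.09.

Extra cost ≈ £13,272 per year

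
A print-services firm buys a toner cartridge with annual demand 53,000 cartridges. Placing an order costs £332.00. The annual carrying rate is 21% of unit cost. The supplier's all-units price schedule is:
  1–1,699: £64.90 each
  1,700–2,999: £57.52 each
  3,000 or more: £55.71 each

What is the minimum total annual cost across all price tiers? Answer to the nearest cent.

TC* ≈ £2,976,043.98

Holding cost per unit per year at price C is H = 0.21·C.
For each price level, check whether its EOQ is feasible; otherwise the best quantity at that price is the breakpoint.
EOQ at £64.90 = 1606.9 (feasible in tier 1): TC = 53,000×£64.90 + (53,000/1606.9)×332 + (1606.9/2)×0.21×£64.90 = £3,461,600.50.
EOQ at £57.52 = 1706.9 (feasible in tier 2): TC = 53,000×£57.52 + (53,000/1706.9)×332 + (1706.9/2)×0.21×£57.52 = £3,069,177.74.
EOQ at £55.71 = 1734.4 < 3000, so use break Q=3000: TC = 53,000×£55.71 + (53,000/3000.0)×332 + (3000.0/2)×0.21×£55.71 = £2,976,043.98.
Lowest total cost among the candidates is at Q = 3000.0.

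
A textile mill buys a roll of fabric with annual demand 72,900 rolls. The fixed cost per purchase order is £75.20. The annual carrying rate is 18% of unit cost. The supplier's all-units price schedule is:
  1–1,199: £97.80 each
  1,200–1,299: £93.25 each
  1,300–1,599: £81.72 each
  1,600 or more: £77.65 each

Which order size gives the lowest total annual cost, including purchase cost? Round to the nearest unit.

Q* ≈ 1,600 rolls

Holding cost per unit per year at price C is H = 0.18·C.
For each price level, check whether its EOQ is feasible; otherwise the best quantity at that price is the breakpoint.
EOQ at £97.80 = 789.2 (feasible in tier 1): TC = 72,900×£97.80 + (72,900/789.2)×75.2 + (789.2/2)×0.18×£97.80 = £7,143,512.91.
EOQ at £93.25 = 808.2 < 1200, so use break Q=1200: TC = 72,900×£93.25 + (72,900/1200.0)×75.2 + (1200.0/2)×0.18×£93.25 = £6,812,564.40.
EOQ at £81.72 = 863.4 < 1300, so use break Q=1300: TC = 72,900×£81.72 + (72,900/1300.0)×75.2 + (1300.0/2)×0.18×£81.72 = £5,971,166.22.
EOQ at £77.65 = 885.7 < 1600, so use break Q=1600: TC = 72,900×£77.65 + (72,900/1600.0)×75.2 + (1600.0/2)×0.18×£77.65 = £5,675,292.90.
Lowest total cost is £5,675,292.90 at Q = 1600.0.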